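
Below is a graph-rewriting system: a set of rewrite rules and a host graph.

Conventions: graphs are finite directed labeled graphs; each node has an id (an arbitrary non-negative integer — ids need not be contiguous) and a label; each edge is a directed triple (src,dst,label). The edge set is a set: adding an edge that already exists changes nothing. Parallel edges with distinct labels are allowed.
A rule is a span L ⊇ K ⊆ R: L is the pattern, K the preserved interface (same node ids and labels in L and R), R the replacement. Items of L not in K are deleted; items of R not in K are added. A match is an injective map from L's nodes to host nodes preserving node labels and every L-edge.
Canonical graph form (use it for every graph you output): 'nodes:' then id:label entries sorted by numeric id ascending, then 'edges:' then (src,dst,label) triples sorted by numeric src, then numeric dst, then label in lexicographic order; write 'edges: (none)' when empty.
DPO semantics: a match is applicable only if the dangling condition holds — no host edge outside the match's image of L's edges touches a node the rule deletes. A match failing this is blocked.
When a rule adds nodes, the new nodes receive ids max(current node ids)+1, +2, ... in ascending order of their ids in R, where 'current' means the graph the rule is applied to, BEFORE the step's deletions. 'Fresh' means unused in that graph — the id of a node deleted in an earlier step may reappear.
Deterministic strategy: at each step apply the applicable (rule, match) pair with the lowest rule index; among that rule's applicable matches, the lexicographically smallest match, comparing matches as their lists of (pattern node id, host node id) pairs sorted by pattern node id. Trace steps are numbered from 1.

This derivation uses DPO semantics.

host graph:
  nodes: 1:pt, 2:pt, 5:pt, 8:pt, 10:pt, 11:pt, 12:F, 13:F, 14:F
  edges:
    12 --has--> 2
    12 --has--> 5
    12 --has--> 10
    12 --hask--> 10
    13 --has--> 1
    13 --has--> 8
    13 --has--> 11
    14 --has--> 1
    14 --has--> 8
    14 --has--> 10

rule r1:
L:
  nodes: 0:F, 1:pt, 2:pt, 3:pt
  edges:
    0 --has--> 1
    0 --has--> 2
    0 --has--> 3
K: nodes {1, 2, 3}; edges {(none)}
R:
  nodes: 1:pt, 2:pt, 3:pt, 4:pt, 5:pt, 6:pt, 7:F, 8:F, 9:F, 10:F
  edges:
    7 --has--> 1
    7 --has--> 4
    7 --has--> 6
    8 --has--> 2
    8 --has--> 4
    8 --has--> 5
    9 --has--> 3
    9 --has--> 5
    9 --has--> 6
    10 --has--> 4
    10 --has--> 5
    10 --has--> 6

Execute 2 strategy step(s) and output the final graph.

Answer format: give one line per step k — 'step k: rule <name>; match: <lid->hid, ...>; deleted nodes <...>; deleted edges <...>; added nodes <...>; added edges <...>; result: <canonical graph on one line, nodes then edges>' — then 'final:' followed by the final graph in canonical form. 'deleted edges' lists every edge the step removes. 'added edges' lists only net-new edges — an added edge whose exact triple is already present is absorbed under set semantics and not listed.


step 1: rule r1; match: 0->13, 1->1, 2->8, 3->11; deleted nodes 13; deleted edges (13,1,has); (13,8,has); (13,11,has); added nodes 15, 16, 17, 18, 19, 20, 21; added edges (18,1,has); (18,15,has); (18,17,has); (19,8,has); (19,15,has); (19,16,has); (20,11,has); (20,16,has); (20,17,has); (21,15,has); (21,16,has); (21,17,has); result: nodes: 1:pt, 2:pt, 5:pt, 8:pt, 10:pt, 11:pt, 12:F, 14:F, 15:pt, 16:pt, 17:pt, 18:F, 19:F, 20:F, 21:F edges: (12,2,has); (12,5,has); (12,10,has); (12,10,hask); (14,1,has); (14,8,has); (14,10,has); (18,1,has); (18,15,has); (18,17,has); (19,8,has); (19,15,has); (19,16,has); (20,11,has); (20,16,has); (20,17,has); (21,15,has); (21,16,has); (21,17,has)
step 2: rule r1; match: 0->14, 1->1, 2->8, 3->10; deleted nodes 14; deleted edges (14,1,has); (14,8,has); (14,10,has); added nodes 22, 23, 24, 25, 26, 27, 28; added edges (25,1,has); (25,22,has); (25,24,has); (26,8,has); (26,22,has); (26,23,has); (27,10,has); (27,23,has); (27,24,has); (28,22,has); (28,23,has); (28,24,has); result: nodes: 1:pt, 2:pt, 5:pt, 8:pt, 10:pt, 11:pt, 12:F, 15:pt, 16:pt, 17:pt, 18:F, 19:F, 20:F, 21:F, 22:pt, 23:pt, 24:pt, 25:F, 26:F, 27:F, 28:F edges: (12,2,has); (12,5,has); (12,10,has); (12,10,hask); (18,1,has); (18,15,has); (18,17,has); (19,8,has); (19,15,has); (19,16,has); (20,11,has); (20,16,has); (20,17,has); (21,15,has); (21,16,has); (21,17,has); (25,1,has); (25,22,has); (25,24,has); (26,8,has); (26,22,has); (26,23,has); (27,10,has); (27,23,has); (27,24,has); (28,22,has); (28,23,has); (28,24,has)
final:
nodes: 1:pt, 2:pt, 5:pt, 8:pt, 10:pt, 11:pt, 12:F, 15:pt, 16:pt, 17:pt, 18:F, 19:F, 20:F, 21:F, 22:pt, 23:pt, 24:pt, 25:F, 26:F, 27:F, 28:F
edges: (12,2,has); (12,5,has); (12,10,has); (12,10,hask); (18,1,has); (18,15,has); (18,17,has); (19,8,has); (19,15,has); (19,16,has); (20,11,has); (20,16,has); (20,17,has); (21,15,has); (21,16,has); (21,17,has); (25,1,has); (25,22,has); (25,24,has); (26,8,has); (26,22,has); (26,23,has); (27,10,has); (27,23,has); (27,24,has); (28,22,has); (28,23,has); (28,24,has)


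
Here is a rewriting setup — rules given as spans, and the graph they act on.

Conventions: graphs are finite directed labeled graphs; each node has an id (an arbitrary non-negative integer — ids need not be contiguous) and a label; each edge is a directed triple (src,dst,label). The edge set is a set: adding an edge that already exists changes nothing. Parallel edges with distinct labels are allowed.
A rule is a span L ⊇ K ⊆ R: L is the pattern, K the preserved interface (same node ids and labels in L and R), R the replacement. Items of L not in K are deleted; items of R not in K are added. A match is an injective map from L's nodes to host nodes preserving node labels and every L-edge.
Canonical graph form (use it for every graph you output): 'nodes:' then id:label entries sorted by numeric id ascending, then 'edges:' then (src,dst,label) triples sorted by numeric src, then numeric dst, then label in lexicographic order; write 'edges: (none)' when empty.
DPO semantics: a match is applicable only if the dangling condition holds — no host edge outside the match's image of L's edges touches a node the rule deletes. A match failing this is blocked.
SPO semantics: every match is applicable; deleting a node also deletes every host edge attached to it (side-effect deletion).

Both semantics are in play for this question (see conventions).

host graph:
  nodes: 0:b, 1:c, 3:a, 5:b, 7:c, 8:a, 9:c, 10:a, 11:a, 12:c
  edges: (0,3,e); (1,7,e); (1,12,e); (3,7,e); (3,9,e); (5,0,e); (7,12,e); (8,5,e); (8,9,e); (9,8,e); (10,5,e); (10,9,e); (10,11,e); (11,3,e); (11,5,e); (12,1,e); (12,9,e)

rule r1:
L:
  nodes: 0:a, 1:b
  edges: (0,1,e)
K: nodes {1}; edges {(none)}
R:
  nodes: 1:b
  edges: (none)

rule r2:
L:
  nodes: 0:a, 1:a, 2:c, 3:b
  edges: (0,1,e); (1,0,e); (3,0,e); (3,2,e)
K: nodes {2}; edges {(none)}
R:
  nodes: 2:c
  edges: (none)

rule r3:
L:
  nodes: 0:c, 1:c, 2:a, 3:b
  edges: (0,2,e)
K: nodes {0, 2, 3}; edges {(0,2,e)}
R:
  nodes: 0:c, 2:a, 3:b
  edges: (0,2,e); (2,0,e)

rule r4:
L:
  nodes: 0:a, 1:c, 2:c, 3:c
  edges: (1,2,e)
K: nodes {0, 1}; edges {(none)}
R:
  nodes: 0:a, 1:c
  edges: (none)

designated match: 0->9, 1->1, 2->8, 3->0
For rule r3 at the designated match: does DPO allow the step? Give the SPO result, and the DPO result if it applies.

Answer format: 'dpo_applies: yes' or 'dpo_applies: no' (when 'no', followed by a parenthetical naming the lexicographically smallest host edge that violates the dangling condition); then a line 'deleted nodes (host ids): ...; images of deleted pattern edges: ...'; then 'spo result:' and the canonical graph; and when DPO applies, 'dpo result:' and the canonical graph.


dpo_applies: no
(the rule deletes node 1, which keeps host edge (1,7,e) outside the match image — the dangling condition fails, DPO blocks; SPO proceeds and side-deletes such edges)
deleted nodes (host ids): 1; images of deleted pattern edges: (none)
spo result:
nodes: 0:b, 3:a, 5:b, 7:c, 8:a, 9:c, 10:a, 11:a, 12:c
edges: (0,3,e); (3,7,e); (3,9,e); (5,0,e); (7,12,e); (8,5,e); (8,9,e); (9,8,e); (10,5,e); (10,9,e); (10,11,e); (11,3,e); (11,5,e); (12,9,e)


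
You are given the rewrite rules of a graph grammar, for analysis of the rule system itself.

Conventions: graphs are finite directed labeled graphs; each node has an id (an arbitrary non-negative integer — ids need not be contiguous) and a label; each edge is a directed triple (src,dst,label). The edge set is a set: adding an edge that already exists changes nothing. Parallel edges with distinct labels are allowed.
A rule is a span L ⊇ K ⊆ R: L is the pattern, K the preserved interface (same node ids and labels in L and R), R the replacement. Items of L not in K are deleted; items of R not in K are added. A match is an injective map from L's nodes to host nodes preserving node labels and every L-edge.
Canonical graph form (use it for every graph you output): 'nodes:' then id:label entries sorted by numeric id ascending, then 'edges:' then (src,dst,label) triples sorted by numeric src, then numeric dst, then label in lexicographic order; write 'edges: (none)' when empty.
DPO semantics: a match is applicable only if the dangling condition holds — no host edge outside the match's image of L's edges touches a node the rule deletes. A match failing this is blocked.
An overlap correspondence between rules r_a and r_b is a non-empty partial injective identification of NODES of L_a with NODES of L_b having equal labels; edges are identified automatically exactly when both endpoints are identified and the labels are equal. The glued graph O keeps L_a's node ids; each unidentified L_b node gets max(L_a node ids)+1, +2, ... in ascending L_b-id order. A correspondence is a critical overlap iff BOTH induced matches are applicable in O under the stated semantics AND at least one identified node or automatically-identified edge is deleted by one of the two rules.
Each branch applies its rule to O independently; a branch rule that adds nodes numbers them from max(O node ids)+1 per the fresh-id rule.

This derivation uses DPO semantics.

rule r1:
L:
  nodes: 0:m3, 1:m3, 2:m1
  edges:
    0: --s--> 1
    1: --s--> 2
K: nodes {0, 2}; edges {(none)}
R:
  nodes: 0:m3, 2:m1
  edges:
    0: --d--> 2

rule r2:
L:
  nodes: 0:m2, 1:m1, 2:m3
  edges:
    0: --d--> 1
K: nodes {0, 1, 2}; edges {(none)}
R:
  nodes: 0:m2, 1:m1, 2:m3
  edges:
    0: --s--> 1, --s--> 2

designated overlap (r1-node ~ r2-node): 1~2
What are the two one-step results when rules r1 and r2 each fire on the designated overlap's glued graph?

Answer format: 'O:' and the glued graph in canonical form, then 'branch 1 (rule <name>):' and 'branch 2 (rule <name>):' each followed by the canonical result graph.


O:
nodes: 0:m3, 1:m3, 2:m1, 3:m2, 4:m1
edges: (0,1,s); (1,2,s); (3,4,d)
branch 1 (rule r1):
nodes: 0:m3, 2:m1, 3:m2, 4:m1
edges: (0,2,d); (3,4,d)
branch 2 (rule r2):
nodes: 0:m3, 1:m3, 2:m1, 3:m2, 4:m1
edges: (0,1,s); (1,2,s); (3,1,s); (3,4,s)


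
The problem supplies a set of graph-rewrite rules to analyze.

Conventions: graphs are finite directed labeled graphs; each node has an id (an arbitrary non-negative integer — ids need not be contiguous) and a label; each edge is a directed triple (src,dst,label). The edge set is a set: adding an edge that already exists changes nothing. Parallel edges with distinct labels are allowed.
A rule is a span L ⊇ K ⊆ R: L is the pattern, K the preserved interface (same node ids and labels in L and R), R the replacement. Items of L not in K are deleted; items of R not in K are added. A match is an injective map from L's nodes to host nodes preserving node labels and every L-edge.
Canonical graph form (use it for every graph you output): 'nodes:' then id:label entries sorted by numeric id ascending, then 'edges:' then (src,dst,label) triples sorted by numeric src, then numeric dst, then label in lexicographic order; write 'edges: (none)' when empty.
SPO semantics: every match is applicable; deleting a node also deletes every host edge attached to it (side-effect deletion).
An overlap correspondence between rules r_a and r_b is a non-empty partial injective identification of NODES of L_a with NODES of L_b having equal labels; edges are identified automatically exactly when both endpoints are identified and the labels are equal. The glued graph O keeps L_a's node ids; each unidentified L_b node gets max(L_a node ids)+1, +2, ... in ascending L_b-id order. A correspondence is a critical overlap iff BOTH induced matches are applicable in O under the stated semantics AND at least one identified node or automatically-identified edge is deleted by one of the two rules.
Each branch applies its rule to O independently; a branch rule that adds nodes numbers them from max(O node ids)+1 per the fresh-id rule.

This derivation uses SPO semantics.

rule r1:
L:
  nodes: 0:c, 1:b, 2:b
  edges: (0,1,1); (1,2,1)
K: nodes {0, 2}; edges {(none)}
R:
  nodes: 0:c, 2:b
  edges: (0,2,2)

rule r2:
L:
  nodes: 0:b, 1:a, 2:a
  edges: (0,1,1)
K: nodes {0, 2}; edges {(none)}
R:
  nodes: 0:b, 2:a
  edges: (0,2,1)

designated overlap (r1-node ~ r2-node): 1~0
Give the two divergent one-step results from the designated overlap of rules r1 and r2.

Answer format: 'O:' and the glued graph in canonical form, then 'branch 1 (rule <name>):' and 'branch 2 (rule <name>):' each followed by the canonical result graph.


O:
nodes: 0:c, 1:b, 2:b, 3:a, 4:a
edges: (0,1,1); (1,2,1); (1,3,1)
branch 1 (rule r1):
nodes: 0:c, 2:b, 3:a, 4:a
edges: (0,2,2)
branch 2 (rule r2):
nodes: 0:c, 1:b, 2:b, 4:a
edges: (0,1,1); (1,2,1); (1,4,1)


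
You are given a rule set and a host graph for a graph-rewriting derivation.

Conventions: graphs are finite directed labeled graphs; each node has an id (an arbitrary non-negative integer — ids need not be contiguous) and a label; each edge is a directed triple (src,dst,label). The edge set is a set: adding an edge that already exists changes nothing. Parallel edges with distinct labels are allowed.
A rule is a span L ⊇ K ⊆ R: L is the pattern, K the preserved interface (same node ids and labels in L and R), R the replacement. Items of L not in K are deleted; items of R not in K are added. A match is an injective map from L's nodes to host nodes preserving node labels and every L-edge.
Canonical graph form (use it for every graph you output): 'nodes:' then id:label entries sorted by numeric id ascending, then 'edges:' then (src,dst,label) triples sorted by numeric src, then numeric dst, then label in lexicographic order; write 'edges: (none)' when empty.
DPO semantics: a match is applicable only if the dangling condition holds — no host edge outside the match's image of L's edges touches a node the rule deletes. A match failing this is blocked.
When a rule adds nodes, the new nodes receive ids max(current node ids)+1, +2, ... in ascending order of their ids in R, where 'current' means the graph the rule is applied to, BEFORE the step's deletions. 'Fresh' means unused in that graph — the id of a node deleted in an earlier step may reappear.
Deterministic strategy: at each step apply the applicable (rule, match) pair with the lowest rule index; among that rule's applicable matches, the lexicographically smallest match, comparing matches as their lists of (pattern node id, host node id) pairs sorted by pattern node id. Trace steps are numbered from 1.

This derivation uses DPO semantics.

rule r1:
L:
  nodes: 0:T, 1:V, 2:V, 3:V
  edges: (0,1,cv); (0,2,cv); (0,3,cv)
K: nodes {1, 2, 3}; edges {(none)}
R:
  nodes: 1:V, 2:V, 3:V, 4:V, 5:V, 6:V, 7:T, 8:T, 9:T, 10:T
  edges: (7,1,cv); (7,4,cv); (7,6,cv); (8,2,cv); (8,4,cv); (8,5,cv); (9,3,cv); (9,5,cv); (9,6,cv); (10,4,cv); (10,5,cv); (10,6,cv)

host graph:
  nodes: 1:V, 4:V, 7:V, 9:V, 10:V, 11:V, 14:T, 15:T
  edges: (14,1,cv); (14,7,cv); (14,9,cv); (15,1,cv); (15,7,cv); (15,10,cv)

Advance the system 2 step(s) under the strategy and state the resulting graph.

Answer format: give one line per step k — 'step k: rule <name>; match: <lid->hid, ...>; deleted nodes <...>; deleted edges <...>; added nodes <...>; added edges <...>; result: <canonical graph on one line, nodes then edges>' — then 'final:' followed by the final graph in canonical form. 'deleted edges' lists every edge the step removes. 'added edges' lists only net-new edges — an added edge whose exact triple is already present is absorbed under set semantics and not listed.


step 1: rule r1; match: 0->14, 1->1, 2->7, 3->9; deleted nodes 14; deleted edges (14,1,cv); (14,7,cv); (14,9,cv); added nodes 16, 17, 18, 19, 20, 21, 22; added edges (19,1,cv); (19,16,cv); (19,18,cv); (20,7,cv); (20,16,cv); (20,17,cv); (21,9,cv); (21,17,cv); (21,18,cv); (22,16,cv); (22,17,cv); (22,18,cv); result: nodes: 1:V, 4:V, 7:V, 9:V, 10:V, 11:V, 15:T, 16:V, 17:V, 18:V, 19:T, 20:T, 21:T, 22:T edges: (15,1,cv); (15,7,cv); (15,10,cv); (19,1,cv); (19,16,cv); (19,18,cv); (20,7,cv); (20,16,cv); (20,17,cv); (21,9,cv); (21,17,cv); (21,18,cv); (22,16,cv); (22,17,cv); (22,18,cv)
step 2: rule r1; match: 0->15, 1->1, 2->7, 3->10; deleted nodes 15; deleted edges (15,1,cv); (15,7,cv); (15,10,cv); added nodes 23, 24, 25, 26, 27, 28, 29; added edges (26,1,cv); (26,23,cv); (26,25,cv); (27,7,cv); (27,23,cv); (27,24,cv); (28,10,cv); (28,24,cv); (28,25,cv); (29,23,cv); (29,24,cv); (29,25,cv); result: nodes: 1:V, 4:V, 7:V, 9:V, 10:V, 11:V, 16:V, 17:V, 18:V, 19:T, 20:T, 21:T, 22:T, 23:V, 24:V, 25:V, 26:T, 27:T, 28:T, 29:T edges: (19,1,cv); (19,16,cv); (19,18,cv); (20,7,cv); (20,16,cv); (20,17,cv); (21,9,cv); (21,17,cv); (21,18,cv); (22,16,cv); (22,17,cv); (22,18,cv); (26,1,cv); (26,23,cv); (26,25,cv); (27,7,cv); (27,23,cv); (27,24,cv); (28,10,cv); (28,24,cv); (28,25,cv); (29,23,cv); (29,24,cv); (29,25,cv)
final:
nodes: 1:V, 4:V, 7:V, 9:V, 10:V, 11:V, 16:V, 17:V, 18:V, 19:T, 20:T, 21:T, 22:T, 23:V, 24:V, 25:V, 26:T, 27:T, 28:T, 29:T
edges: (19,1,cv); (19,16,cv); (19,18,cv); (20,7,cv); (20,16,cv); (20,17,cv); (21,9,cv); (21,17,cv); (21,18,cv); (22,16,cv); (22,17,cv); (22,18,cv); (26,1,cv); (26,23,cv); (26,25,cv); (27,7,cv); (27,23,cv); (27,24,cv); (28,10,cv); (28,24,cv); (28,25,cv); (29,23,cv); (29,24,cv); (29,25,cv)


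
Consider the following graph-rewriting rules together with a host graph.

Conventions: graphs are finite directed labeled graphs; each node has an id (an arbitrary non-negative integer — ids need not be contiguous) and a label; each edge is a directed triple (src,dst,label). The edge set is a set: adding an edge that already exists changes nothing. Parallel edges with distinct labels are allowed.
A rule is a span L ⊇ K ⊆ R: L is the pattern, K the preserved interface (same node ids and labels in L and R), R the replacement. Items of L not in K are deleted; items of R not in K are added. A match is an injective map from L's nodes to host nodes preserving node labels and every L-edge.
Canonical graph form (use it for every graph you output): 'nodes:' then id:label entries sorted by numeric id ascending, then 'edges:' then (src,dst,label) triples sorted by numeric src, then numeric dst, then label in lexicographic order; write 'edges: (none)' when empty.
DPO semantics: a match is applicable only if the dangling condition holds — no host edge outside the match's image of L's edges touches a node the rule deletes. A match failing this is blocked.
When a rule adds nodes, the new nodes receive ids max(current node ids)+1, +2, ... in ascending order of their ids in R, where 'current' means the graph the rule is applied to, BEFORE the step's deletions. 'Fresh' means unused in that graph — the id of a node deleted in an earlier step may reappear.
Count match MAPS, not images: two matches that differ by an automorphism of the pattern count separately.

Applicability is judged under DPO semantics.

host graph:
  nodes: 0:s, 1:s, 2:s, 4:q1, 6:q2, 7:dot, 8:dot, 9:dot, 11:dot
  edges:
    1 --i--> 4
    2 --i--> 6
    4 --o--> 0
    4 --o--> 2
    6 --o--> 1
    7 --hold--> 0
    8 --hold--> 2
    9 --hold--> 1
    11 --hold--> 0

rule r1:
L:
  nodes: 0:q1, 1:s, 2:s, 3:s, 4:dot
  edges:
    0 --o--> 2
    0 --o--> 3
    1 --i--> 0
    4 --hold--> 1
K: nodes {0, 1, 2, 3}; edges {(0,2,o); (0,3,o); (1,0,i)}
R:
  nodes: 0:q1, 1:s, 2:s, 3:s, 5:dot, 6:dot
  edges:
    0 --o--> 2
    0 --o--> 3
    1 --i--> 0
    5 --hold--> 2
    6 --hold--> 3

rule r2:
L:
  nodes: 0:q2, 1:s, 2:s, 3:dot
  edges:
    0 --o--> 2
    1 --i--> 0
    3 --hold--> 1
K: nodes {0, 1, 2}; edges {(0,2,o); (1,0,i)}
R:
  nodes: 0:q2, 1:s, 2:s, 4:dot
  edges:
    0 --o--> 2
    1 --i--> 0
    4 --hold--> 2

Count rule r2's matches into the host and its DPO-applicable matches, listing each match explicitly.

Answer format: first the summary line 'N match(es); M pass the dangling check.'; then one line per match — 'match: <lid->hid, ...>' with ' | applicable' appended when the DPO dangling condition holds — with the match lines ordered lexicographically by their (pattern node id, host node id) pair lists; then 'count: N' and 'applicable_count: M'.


1 match(es); 1 pass the dangling check.
match: 0->6, 1->2, 2->1, 3->8 | applicable
count: 1
applicable_count: 1


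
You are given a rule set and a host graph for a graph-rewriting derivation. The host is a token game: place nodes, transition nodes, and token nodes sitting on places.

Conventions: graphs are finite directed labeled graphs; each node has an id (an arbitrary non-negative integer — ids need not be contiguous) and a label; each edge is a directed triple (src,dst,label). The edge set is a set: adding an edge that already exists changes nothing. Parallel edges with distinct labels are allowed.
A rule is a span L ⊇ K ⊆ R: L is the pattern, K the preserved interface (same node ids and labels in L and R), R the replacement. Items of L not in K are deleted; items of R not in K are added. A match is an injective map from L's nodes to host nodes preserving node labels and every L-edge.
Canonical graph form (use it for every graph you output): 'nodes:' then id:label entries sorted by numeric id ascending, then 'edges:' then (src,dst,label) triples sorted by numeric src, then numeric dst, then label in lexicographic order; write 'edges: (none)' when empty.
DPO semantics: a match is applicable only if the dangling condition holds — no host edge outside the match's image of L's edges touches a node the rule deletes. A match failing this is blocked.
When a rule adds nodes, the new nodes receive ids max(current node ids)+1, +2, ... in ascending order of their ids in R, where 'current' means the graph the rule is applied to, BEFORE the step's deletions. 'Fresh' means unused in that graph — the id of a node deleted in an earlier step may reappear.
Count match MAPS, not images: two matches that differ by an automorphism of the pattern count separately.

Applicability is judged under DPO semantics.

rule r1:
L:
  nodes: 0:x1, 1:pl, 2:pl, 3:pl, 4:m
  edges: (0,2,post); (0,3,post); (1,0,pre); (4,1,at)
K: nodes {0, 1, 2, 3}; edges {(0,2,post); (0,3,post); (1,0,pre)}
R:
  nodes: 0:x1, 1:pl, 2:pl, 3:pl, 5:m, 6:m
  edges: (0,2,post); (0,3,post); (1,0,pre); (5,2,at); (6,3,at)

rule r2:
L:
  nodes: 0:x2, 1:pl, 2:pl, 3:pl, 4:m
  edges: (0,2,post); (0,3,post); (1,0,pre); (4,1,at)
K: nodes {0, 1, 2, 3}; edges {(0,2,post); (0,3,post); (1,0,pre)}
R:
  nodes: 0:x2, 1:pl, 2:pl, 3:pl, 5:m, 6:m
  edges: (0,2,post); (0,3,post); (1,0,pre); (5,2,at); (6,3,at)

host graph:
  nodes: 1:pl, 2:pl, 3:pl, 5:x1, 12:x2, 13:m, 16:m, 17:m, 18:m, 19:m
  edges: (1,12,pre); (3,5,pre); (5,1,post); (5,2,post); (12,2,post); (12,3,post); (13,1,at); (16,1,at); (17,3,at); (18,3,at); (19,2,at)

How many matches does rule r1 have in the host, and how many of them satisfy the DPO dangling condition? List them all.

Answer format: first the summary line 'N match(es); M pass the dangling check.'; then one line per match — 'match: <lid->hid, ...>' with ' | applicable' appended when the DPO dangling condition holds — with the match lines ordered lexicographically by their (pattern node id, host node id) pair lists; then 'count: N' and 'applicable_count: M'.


4 match(es); 4 pass the dangling check.
match: 0->5, 1->3, 2->1, 3->2, 4->17 | applicable
match: 0->5, 1->3, 2->1, 3->2, 4->18 | applicable
match: 0->5, 1->3, 2->2, 3->1, 4->17 | applicable
match: 0->5, 1->3, 2->2, 3->1, 4->18 | applicable
count: 4
applicable_count: 4


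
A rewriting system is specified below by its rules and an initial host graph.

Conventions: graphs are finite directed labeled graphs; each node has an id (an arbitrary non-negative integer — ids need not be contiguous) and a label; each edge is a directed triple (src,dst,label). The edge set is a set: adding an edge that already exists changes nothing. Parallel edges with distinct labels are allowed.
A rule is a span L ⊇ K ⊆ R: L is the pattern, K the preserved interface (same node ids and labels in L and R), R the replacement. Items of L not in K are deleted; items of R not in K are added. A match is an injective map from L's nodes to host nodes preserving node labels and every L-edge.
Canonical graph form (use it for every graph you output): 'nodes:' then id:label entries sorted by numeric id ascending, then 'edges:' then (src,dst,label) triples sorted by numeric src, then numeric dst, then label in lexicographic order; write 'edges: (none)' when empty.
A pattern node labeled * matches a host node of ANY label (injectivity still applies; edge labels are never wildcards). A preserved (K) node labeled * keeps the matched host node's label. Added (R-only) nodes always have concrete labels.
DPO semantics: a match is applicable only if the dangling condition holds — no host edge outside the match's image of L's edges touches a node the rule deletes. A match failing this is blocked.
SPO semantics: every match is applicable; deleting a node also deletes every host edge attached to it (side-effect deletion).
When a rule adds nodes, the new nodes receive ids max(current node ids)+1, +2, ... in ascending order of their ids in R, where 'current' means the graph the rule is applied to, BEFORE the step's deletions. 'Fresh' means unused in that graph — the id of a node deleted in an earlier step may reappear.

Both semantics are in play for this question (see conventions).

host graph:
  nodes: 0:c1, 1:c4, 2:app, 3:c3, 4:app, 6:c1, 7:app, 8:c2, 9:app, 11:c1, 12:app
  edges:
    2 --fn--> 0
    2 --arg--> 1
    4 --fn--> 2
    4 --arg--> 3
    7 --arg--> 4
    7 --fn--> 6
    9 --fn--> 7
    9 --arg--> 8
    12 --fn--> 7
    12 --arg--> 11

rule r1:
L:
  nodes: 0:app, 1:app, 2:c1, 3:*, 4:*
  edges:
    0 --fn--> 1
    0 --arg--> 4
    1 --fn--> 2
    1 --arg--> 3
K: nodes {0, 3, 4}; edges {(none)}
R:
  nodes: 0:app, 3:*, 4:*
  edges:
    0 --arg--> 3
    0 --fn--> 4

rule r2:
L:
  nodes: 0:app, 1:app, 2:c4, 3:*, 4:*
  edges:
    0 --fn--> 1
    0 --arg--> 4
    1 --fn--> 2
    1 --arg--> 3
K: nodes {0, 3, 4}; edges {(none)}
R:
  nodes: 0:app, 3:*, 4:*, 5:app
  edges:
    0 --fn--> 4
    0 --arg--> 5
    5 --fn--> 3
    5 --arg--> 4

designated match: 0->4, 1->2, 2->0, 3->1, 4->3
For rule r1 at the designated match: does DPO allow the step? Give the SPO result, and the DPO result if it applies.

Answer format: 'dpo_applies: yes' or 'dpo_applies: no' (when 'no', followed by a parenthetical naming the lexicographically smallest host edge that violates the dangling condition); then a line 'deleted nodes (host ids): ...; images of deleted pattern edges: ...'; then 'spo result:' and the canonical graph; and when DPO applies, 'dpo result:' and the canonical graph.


dpo_applies: yes
deleted nodes (host ids): 0, 2; images of deleted pattern edges: (2,0,fn); (2,1,arg); (4,2,fn); (4,3,arg)
spo result:
nodes: 1:c4, 3:c3, 4:app, 6:c1, 7:app, 8:c2, 9:app, 11:c1, 12:app
edges: (4,1,arg); (4,3,fn); (7,4,arg); (7,6,fn); (9,7,fn); (9,8,arg); (12,7,fn); (12,11,arg)
dpo result:
nodes: 1:c4, 3:c3, 4:app, 6:c1, 7:app, 8:c2, 9:app, 11:c1, 12:app
edges: (4,1,arg); (4,3,fn); (7,4,arg); (7,6,fn); (9,7,fn); (9,8,arg); (12,7,fn); (12,11,arg)


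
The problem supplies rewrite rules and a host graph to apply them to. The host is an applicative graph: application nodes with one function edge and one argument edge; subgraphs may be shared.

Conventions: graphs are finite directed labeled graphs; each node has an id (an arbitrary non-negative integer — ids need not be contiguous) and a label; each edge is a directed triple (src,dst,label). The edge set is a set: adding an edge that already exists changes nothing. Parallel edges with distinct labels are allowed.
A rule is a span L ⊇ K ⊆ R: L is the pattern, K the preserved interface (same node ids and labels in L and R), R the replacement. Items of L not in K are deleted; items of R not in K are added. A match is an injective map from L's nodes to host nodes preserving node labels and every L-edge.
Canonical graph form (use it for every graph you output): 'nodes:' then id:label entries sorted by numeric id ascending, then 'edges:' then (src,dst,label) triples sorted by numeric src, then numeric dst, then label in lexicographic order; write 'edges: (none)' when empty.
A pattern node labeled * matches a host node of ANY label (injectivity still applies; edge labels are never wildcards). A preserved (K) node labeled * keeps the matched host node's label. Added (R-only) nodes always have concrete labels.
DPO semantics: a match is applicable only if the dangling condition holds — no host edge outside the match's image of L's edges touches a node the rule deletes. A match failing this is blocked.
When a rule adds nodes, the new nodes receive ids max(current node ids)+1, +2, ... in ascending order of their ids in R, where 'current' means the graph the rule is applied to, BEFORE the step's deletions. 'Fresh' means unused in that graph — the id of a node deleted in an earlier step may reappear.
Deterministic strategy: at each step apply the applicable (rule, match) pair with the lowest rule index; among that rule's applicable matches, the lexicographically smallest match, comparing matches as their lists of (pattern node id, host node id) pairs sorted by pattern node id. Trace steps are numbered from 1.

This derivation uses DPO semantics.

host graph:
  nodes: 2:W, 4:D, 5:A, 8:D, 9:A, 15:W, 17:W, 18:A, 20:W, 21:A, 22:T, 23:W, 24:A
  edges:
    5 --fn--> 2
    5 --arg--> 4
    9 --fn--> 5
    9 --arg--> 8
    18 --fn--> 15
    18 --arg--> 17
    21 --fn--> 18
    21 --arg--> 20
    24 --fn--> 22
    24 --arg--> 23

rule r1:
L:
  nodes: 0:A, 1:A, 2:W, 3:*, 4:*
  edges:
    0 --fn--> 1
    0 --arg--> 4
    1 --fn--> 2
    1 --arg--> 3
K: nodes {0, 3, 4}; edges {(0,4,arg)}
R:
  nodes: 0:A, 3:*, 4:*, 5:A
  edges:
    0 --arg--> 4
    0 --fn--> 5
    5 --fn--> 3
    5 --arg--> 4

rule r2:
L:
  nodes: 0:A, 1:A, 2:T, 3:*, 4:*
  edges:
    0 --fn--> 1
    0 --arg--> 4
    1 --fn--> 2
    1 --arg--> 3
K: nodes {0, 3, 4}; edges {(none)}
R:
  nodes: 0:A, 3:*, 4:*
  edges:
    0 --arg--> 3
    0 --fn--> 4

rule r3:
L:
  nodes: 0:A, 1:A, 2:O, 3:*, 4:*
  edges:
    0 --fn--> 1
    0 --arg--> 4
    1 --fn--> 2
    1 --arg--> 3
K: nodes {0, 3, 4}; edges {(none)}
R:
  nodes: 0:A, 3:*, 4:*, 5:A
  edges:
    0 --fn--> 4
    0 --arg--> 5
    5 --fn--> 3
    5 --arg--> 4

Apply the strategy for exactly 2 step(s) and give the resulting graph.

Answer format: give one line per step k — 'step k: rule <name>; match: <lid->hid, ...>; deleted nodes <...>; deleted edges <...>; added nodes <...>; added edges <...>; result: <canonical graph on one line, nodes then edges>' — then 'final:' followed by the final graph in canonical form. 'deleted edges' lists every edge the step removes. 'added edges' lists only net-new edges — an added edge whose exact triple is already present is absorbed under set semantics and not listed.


step 1: rule r1; match: 0->9, 1->5, 2->2, 3->4, 4->8; deleted nodes 2, 5; deleted edges (5,2,fn); (5,4,arg); (9,5,fn); added nodes 25; added edges (9,25,fn); (25,4,fn); (25,8,arg); result: nodes: 4:D, 8:D, 9:A, 15:W, 17:W, 18:A, 20:W, 21:A, 22:T, 23:W, 24:A, 25:A edges: (9,8,arg); (9,25,fn); (18,15,fn); (18,17,arg); (21,18,fn); (21,20,arg); (24,22,fn); (24,23,arg); (25,4,fn); (25,8,arg)
step 2: rule r1; match: 0->21, 1->18, 2->15, 3->17, 4->20; deleted nodes 15, 18; deleted edges (18,15,fn); (18,17,arg); (21,18,fn); added nodes 26; added edges (21,26,fn); (26,17,fn); (26,20,arg); result: nodes: 4:D, 8:D, 9:A, 17:W, 20:W, 21:A, 22:T, 23:W, 24:A, 25:A, 26:A edges: (9,8,arg); (9,25,fn); (21,20,arg); (21,26,fn); (24,22,fn); (24,23,arg); (25,4,fn); (25,8,arg); (26,17,fn); (26,20,arg)
final:
nodes: 4:D, 8:D, 9:A, 17:W, 20:W, 21:A, 22:T, 23:W, 24:A, 25:A, 26:A
edges: (9,8,arg); (9,25,fn); (21,20,arg); (21,26,fn); (24,22,fn); (24,23,arg); (25,4,fn); (25,8,arg); (26,17,fn); (26,20,arg)


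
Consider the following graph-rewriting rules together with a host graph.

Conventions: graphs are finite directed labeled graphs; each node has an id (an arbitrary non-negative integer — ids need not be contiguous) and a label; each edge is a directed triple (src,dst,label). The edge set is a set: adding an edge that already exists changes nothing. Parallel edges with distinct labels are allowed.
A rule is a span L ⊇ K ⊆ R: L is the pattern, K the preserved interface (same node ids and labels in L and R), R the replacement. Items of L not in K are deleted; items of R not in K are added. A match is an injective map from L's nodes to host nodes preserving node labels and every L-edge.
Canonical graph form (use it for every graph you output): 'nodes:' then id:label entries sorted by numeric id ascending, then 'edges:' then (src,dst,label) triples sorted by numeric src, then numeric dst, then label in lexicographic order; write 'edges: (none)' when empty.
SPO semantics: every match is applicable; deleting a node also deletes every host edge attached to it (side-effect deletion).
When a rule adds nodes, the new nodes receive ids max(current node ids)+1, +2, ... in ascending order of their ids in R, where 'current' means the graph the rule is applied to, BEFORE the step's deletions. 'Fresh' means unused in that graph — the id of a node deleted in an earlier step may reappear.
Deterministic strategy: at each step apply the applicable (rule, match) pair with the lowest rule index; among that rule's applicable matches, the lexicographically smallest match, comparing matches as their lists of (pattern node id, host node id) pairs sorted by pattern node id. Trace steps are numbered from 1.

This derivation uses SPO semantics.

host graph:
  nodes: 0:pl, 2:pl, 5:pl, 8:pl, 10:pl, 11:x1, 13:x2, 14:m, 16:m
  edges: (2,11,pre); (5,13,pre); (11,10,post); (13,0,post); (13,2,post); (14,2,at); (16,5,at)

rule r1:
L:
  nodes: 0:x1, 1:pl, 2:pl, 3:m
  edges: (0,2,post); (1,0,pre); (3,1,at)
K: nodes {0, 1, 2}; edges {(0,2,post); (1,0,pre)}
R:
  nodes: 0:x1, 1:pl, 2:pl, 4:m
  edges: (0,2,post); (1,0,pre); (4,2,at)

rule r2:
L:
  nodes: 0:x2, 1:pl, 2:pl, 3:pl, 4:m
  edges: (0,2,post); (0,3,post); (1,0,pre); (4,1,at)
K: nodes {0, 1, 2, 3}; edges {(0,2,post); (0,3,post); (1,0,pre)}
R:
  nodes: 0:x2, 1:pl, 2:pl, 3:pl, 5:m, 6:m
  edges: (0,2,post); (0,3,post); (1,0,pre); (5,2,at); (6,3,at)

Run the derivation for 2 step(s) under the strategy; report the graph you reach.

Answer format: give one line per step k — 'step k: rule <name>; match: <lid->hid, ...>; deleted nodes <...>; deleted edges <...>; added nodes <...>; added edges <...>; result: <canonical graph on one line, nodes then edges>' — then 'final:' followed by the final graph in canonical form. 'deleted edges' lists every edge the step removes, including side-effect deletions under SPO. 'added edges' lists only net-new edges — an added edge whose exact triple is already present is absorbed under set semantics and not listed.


step 1: rule r1; match: 0->11, 1->2, 2->10, 3->14; deleted nodes 14; deleted edges (14,2,at); added nodes 17; added edges (17,10,at); result: nodes: 0:pl, 2:pl, 5:pl, 8:pl, 10:pl, 11:x1, 13:x2, 16:m, 17:m edges: (2,11,pre); (5,13,pre); (11,10,post); (13,0,post); (13,2,post); (16,5,at); (17,10,at)
step 2: rule r2; match: 0->13, 1->5, 2->0, 3->2, 4->16; deleted nodes 16; deleted edges (16,5,at); added nodes 18, 19; added edges (18,0,at); (19,2,at); result: nodes: 0:pl, 2:pl, 5:pl, 8:pl, 10:pl, 11:x1, 13:x2, 17:m, 18:m, 19:m edges: (2,11,pre); (5,13,pre); (11,10,post); (13,0,post); (13,2,post); (17,10,at); (18,0,at); (19,2,at)
final:
nodes: 0:pl, 2:pl, 5:pl, 8:pl, 10:pl, 11:x1, 13:x2, 17:m, 18:m, 19:m
edges: (2,11,pre); (5,13,pre); (11,10,post); (13,0,post); (13,2,post); (17,10,at); (18,0,at); (19,2,at)


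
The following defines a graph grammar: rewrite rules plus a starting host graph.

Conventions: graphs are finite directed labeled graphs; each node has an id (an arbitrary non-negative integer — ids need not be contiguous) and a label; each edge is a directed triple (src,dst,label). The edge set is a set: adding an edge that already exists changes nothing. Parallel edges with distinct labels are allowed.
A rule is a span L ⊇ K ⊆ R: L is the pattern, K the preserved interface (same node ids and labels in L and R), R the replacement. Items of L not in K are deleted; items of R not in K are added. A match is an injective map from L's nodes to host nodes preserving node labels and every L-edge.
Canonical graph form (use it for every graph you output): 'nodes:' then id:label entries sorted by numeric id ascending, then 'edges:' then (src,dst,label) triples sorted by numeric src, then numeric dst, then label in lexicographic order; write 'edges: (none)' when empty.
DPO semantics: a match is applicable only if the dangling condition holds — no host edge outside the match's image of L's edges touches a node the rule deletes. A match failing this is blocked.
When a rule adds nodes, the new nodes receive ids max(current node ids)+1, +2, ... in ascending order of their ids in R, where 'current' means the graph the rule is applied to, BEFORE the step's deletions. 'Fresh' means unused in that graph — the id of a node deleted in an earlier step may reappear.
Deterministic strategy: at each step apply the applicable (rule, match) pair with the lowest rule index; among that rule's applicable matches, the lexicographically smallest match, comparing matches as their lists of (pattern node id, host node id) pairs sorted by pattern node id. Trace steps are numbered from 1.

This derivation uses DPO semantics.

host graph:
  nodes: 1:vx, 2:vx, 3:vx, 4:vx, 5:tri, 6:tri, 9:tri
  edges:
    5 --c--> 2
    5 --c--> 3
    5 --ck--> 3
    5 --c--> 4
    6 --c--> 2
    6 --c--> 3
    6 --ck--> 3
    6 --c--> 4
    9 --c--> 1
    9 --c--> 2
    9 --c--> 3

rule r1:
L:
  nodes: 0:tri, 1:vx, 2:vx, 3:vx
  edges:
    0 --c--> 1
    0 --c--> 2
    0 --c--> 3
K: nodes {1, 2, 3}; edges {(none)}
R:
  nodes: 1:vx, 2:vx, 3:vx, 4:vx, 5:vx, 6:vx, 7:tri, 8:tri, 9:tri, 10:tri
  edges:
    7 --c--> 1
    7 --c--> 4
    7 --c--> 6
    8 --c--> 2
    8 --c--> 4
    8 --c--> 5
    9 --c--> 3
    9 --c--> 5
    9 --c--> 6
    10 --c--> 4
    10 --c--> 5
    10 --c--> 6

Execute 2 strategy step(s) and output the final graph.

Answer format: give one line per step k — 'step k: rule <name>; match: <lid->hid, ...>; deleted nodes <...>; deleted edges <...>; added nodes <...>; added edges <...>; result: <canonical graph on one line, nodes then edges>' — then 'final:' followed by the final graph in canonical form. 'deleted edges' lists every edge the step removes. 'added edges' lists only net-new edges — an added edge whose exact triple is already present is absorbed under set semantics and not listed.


step 1: rule r1; match: 0->9, 1->1, 2->2, 3->3; deleted nodes 9; deleted edges (9,1,c); (9,2,c); (9,3,c); added nodes 10, 11, 12, 13, 14, 15, 16; added edges (13,1,c); (13,10,c); (13,12,c); (14,2,c); (14,10,c); (14,11,c); (15,3,c); (15,11,c); (15,12,c); (16,10,c); (16,11,c); (16,12,c); result: nodes: 1:vx, 2:vx, 3:vx, 4:vx, 5:tri, 6:tri, 10:vx, 11:vx, 12:vx, 13:tri, 14:tri, 15:tri, 16:tri edges: (5,2,c); (5,3,c); (5,3,ck); (5,4,c); (6,2,c); (6,3,c); (6,3,ck); (6,4,c); (13,1,c); (13,10,c); (13,12,c); (14,2,c); (14,10,c); (14,11,c); (15,3,c); (15,11,c); (15,12,c); (16,10,c); (16,11,c); (16,12,c)
step 2: rule r1; match: 0->13, 1->1, 2->10, 3->12; deleted nodes 13; deleted edges (13,1,c); (13,10,c); (13,12,c); added nodes 17, 18, 19, 20, 21, 22, 23; added edges (20,1,c); (20,17,c); (20,19,c); (21,10,c); (21,17,c); (21,18,c); (22,12,c); (22,18,c); (22,19,c); (23,17,c); (23,18,c); (23,19,c); result: nodes: 1:vx, 2:vx, 3:vx, 4:vx, 5:tri, 6:tri, 10:vx, 11:vx, 12:vx, 14:tri, 15:tri, 16:tri, 17:vx, 18:vx, 19:vx, 20:tri, 21:tri, 22:tri, 23:tri edges: (5,2,c); (5,3,c); (5,3,ck); (5,4,c); (6,2,c); (6,3,c); (6,3,ck); (6,4,c); (14,2,c); (14,10,c); (14,11,c); (15,3,c); (15,11,c); (15,12,c); (16,10,c); (16,11,c); (16,12,c); (20,1,c); (20,17,c); (20,19,c); (21,10,c); (21,17,c); (21,18,c); (22,12,c); (22,18,c); (22,19,c); (23,17,c); (23,18,c); (23,19,c)
final:
nodes: 1:vx, 2:vx, 3:vx, 4:vx, 5:tri, 6:tri, 10:vx, 11:vx, 12:vx, 14:tri, 15:tri, 16:tri, 17:vx, 18:vx, 19:vx, 20:tri, 21:tri, 22:tri, 23:tri
edges: (5,2,c); (5,3,c); (5,3,ck); (5,4,c); (6,2,c); (6,3,c); (6,3,ck); (6,4,c); (14,2,c); (14,10,c); (14,11,c); (15,3,c); (15,11,c); (15,12,c); (16,10,c); (16,11,c); (16,12,c); (20,1,c); (20,17,c); (20,19,c); (21,10,c); (21,17,c); (21,18,c); (22,12,c); (22,18,c); (22,19,c); (23,17,c); (23,18,c); (23,19,c)
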